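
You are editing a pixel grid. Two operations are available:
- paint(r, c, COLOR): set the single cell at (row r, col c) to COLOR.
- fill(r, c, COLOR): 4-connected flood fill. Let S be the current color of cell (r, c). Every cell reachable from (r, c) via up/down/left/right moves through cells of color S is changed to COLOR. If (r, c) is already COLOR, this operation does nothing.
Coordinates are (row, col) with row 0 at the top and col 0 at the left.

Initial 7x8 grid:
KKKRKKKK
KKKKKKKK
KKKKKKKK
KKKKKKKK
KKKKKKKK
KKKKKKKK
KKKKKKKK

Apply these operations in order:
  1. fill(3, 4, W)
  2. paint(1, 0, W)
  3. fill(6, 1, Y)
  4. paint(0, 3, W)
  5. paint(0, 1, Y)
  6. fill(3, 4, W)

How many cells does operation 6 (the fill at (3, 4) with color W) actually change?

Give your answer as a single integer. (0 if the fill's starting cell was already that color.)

After op 1 fill(3,4,W) [55 cells changed]:
WWWRWWWW
WWWWWWWW
WWWWWWWW
WWWWWWWW
WWWWWWWW
WWWWWWWW
WWWWWWWW
After op 2 paint(1,0,W):
WWWRWWWW
WWWWWWWW
WWWWWWWW
WWWWWWWW
WWWWWWWW
WWWWWWWW
WWWWWWWW
After op 3 fill(6,1,Y) [55 cells changed]:
YYYRYYYY
YYYYYYYY
YYYYYYYY
YYYYYYYY
YYYYYYYY
YYYYYYYY
YYYYYYYY
After op 4 paint(0,3,W):
YYYWYYYY
YYYYYYYY
YYYYYYYY
YYYYYYYY
YYYYYYYY
YYYYYYYY
YYYYYYYY
After op 5 paint(0,1,Y):
YYYWYYYY
YYYYYYYY
YYYYYYYY
YYYYYYYY
YYYYYYYY
YYYYYYYY
YYYYYYYY
After op 6 fill(3,4,W) [55 cells changed]:
WWWWWWWW
WWWWWWWW
WWWWWWWW
WWWWWWWW
WWWWWWWW
WWWWWWWW
WWWWWWWW

Answer: 55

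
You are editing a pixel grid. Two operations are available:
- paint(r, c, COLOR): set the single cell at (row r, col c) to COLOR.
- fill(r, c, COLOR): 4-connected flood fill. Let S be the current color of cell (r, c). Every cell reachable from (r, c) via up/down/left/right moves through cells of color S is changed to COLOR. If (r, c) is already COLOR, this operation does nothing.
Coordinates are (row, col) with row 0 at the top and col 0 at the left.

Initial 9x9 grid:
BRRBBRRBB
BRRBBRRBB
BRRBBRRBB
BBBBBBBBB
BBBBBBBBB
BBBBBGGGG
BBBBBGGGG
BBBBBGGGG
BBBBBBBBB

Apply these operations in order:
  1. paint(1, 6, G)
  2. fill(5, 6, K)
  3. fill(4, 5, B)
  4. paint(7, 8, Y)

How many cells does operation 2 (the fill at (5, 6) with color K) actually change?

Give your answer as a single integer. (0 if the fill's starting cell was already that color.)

After op 1 paint(1,6,G):
BRRBBRRBB
BRRBBRGBB
BRRBBRRBB
BBBBBBBBB
BBBBBBBBB
BBBBBGGGG
BBBBBGGGG
BBBBBGGGG
BBBBBBBBB
After op 2 fill(5,6,K) [12 cells changed]:
BRRBBRRBB
BRRBBRGBB
BRRBBRRBB
BBBBBBBBB
BBBBBBBBB
BBBBBKKKK
BBBBBKKKK
BBBBBKKKK
BBBBBBBBB

Answer: 12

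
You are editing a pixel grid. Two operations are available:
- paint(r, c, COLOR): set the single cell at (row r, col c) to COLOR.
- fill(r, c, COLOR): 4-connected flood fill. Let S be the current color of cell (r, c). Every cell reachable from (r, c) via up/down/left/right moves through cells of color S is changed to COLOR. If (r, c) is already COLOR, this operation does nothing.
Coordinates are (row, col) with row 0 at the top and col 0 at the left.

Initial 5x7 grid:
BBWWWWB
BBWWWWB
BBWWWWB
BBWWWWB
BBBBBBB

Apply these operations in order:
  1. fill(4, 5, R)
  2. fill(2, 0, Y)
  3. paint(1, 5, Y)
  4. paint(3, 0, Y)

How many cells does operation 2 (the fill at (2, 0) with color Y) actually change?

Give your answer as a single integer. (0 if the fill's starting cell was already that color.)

After op 1 fill(4,5,R) [19 cells changed]:
RRWWWWR
RRWWWWR
RRWWWWR
RRWWWWR
RRRRRRR
After op 2 fill(2,0,Y) [19 cells changed]:
YYWWWWY
YYWWWWY
YYWWWWY
YYWWWWY
YYYYYYY

Answer: 19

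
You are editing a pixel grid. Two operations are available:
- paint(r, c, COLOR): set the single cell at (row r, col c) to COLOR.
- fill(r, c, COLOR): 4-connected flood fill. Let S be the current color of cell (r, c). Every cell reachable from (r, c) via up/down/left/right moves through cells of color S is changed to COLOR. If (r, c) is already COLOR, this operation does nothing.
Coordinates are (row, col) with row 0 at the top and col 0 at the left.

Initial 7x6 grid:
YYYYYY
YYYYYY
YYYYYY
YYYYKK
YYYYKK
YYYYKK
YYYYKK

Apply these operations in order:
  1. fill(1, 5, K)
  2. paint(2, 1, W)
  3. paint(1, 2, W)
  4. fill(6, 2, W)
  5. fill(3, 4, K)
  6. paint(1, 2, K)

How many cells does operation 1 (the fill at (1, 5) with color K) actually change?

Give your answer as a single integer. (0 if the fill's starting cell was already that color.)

After op 1 fill(1,5,K) [34 cells changed]:
KKKKKK
KKKKKK
KKKKKK
KKKKKK
KKKKKK
KKKKKK
KKKKKK

Answer: 34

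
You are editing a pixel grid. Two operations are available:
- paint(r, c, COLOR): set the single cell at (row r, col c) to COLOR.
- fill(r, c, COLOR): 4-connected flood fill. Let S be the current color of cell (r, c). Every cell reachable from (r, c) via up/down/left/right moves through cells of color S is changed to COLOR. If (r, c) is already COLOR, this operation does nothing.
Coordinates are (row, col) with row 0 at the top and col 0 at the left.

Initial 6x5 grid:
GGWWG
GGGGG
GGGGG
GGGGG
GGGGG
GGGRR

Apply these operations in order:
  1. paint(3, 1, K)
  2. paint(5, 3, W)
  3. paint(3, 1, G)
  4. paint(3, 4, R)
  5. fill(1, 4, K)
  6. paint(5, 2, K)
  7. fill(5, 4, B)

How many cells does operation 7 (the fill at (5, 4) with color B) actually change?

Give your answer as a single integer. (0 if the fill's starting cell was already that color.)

Answer: 1

Derivation:
After op 1 paint(3,1,K):
GGWWG
GGGGG
GGGGG
GKGGG
GGGGG
GGGRR
After op 2 paint(5,3,W):
GGWWG
GGGGG
GGGGG
GKGGG
GGGGG
GGGWR
After op 3 paint(3,1,G):
GGWWG
GGGGG
GGGGG
GGGGG
GGGGG
GGGWR
After op 4 paint(3,4,R):
GGWWG
GGGGG
GGGGG
GGGGR
GGGGG
GGGWR
After op 5 fill(1,4,K) [25 cells changed]:
KKWWK
KKKKK
KKKKK
KKKKR
KKKKK
KKKWR
After op 6 paint(5,2,K):
KKWWK
KKKKK
KKKKK
KKKKR
KKKKK
KKKWR
After op 7 fill(5,4,B) [1 cells changed]:
KKWWK
KKKKK
KKKKK
KKKKR
KKKKK
KKKWB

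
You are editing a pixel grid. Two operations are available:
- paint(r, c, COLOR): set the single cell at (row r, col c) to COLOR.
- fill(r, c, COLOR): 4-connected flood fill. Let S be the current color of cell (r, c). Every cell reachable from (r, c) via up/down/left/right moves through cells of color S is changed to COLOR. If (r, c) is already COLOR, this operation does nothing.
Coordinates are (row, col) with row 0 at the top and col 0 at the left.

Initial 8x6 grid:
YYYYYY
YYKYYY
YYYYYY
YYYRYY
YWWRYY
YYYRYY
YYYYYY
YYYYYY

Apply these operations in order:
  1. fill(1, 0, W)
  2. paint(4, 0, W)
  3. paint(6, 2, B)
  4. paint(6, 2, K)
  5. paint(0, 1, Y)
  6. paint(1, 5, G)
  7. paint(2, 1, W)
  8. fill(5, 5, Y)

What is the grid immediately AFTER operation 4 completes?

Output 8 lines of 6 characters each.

After op 1 fill(1,0,W) [42 cells changed]:
WWWWWW
WWKWWW
WWWWWW
WWWRWW
WWWRWW
WWWRWW
WWWWWW
WWWWWW
After op 2 paint(4,0,W):
WWWWWW
WWKWWW
WWWWWW
WWWRWW
WWWRWW
WWWRWW
WWWWWW
WWWWWW
After op 3 paint(6,2,B):
WWWWWW
WWKWWW
WWWWWW
WWWRWW
WWWRWW
WWWRWW
WWBWWW
WWWWWW
After op 4 paint(6,2,K):
WWWWWW
WWKWWW
WWWWWW
WWWRWW
WWWRWW
WWWRWW
WWKWWW
WWWWWW

Answer: WWWWWW
WWKWWW
WWWWWW
WWWRWW
WWWRWW
WWWRWW
WWKWWW
WWWWWW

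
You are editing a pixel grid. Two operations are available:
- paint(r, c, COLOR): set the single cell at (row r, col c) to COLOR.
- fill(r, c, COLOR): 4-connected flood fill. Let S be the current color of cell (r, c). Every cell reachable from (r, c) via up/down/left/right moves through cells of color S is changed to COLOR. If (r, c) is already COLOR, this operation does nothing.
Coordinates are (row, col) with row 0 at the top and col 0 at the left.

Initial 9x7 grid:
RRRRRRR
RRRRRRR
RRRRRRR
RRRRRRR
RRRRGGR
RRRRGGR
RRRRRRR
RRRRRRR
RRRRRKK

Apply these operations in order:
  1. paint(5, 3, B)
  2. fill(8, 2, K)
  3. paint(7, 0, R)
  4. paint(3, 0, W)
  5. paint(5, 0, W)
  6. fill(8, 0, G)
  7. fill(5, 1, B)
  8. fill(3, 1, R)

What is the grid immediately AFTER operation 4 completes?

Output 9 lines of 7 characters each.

Answer: KKKKKKK
KKKKKKK
KKKKKKK
WKKKKKK
KKKKGGK
KKKBGGK
KKKKKKK
RKKKKKK
KKKKKKK

Derivation:
After op 1 paint(5,3,B):
RRRRRRR
RRRRRRR
RRRRRRR
RRRRRRR
RRRRGGR
RRRBGGR
RRRRRRR
RRRRRRR
RRRRRKK
After op 2 fill(8,2,K) [56 cells changed]:
KKKKKKK
KKKKKKK
KKKKKKK
KKKKKKK
KKKKGGK
KKKBGGK
KKKKKKK
KKKKKKK
KKKKKKK
After op 3 paint(7,0,R):
KKKKKKK
KKKKKKK
KKKKKKK
KKKKKKK
KKKKGGK
KKKBGGK
KKKKKKK
RKKKKKK
KKKKKKK
After op 4 paint(3,0,W):
KKKKKKK
KKKKKKK
KKKKKKK
WKKKKKK
KKKKGGK
KKKBGGK
KKKKKKK
RKKKKKK
KKKKKKK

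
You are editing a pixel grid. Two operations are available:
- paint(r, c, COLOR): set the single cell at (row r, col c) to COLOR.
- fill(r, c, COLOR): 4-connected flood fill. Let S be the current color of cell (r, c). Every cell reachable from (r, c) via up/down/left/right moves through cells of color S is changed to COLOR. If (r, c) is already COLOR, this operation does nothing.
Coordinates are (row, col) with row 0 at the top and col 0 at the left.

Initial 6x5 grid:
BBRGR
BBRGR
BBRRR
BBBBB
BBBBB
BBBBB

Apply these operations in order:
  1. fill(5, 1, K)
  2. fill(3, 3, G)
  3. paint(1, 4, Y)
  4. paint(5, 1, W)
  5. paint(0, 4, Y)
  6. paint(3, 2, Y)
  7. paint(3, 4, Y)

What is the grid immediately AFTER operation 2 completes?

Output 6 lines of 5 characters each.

Answer: GGRGR
GGRGR
GGRRR
GGGGG
GGGGG
GGGGG

Derivation:
After op 1 fill(5,1,K) [21 cells changed]:
KKRGR
KKRGR
KKRRR
KKKKK
KKKKK
KKKKK
After op 2 fill(3,3,G) [21 cells changed]:
GGRGR
GGRGR
GGRRR
GGGGG
GGGGG
GGGGG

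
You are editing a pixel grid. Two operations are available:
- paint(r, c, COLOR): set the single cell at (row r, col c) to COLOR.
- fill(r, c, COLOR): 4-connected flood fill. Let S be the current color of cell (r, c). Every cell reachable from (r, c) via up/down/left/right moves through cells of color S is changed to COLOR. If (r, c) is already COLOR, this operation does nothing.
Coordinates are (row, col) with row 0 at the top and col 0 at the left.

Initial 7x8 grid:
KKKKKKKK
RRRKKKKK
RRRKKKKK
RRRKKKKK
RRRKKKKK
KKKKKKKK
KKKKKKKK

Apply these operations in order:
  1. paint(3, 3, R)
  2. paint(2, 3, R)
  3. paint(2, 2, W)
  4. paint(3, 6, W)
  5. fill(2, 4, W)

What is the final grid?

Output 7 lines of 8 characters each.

After op 1 paint(3,3,R):
KKKKKKKK
RRRKKKKK
RRRKKKKK
RRRRKKKK
RRRKKKKK
KKKKKKKK
KKKKKKKK
After op 2 paint(2,3,R):
KKKKKKKK
RRRKKKKK
RRRRKKKK
RRRRKKKK
RRRKKKKK
KKKKKKKK
KKKKKKKK
After op 3 paint(2,2,W):
KKKKKKKK
RRRKKKKK
RRWRKKKK
RRRRKKKK
RRRKKKKK
KKKKKKKK
KKKKKKKK
After op 4 paint(3,6,W):
KKKKKKKK
RRRKKKKK
RRWRKKKK
RRRRKKWK
RRRKKKKK
KKKKKKKK
KKKKKKKK
After op 5 fill(2,4,W) [41 cells changed]:
WWWWWWWW
RRRWWWWW
RRWRWWWW
RRRRWWWW
RRRWWWWW
WWWWWWWW
WWWWWWWW

Answer: WWWWWWWW
RRRWWWWW
RRWRWWWW
RRRRWWWW
RRRWWWWW
WWWWWWWW
WWWWWWWW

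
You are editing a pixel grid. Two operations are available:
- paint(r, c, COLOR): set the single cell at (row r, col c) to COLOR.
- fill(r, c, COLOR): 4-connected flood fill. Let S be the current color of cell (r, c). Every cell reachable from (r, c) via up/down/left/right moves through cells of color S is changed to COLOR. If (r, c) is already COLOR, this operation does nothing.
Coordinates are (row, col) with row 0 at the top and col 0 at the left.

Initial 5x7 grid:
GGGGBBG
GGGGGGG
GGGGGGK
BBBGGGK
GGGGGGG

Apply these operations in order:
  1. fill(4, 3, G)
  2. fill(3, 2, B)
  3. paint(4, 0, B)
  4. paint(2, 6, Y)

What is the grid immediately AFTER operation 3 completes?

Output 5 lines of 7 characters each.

Answer: GGGGBBG
GGGGGGG
GGGGGGK
BBBGGGK
BGGGGGG

Derivation:
After op 1 fill(4,3,G) [0 cells changed]:
GGGGBBG
GGGGGGG
GGGGGGK
BBBGGGK
GGGGGGG
After op 2 fill(3,2,B) [0 cells changed]:
GGGGBBG
GGGGGGG
GGGGGGK
BBBGGGK
GGGGGGG
After op 3 paint(4,0,B):
GGGGBBG
GGGGGGG
GGGGGGK
BBBGGGK
BGGGGGG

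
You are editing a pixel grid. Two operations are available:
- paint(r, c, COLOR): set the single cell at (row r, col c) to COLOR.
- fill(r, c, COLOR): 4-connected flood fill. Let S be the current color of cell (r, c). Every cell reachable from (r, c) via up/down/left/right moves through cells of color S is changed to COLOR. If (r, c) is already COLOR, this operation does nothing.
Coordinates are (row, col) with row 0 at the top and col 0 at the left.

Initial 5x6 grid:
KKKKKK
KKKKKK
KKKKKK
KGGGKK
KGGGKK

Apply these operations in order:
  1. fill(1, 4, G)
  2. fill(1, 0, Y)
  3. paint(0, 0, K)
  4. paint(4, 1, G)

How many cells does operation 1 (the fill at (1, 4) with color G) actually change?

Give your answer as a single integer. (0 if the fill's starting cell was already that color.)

After op 1 fill(1,4,G) [24 cells changed]:
GGGGGG
GGGGGG
GGGGGG
GGGGGG
GGGGGG

Answer: 24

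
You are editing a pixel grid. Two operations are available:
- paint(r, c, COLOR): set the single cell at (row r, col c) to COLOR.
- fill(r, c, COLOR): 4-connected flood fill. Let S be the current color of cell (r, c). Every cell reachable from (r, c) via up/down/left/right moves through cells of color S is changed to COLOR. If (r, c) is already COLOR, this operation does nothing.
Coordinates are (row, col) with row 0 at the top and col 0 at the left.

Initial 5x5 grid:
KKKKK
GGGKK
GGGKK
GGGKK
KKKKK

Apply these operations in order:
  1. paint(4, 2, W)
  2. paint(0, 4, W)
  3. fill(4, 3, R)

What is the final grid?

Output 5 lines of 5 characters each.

Answer: RRRRW
GGGRR
GGGRR
GGGRR
KKWRR

Derivation:
After op 1 paint(4,2,W):
KKKKK
GGGKK
GGGKK
GGGKK
KKWKK
After op 2 paint(0,4,W):
KKKKW
GGGKK
GGGKK
GGGKK
KKWKK
After op 3 fill(4,3,R) [12 cells changed]:
RRRRW
GGGRR
GGGRR
GGGRR
KKWRR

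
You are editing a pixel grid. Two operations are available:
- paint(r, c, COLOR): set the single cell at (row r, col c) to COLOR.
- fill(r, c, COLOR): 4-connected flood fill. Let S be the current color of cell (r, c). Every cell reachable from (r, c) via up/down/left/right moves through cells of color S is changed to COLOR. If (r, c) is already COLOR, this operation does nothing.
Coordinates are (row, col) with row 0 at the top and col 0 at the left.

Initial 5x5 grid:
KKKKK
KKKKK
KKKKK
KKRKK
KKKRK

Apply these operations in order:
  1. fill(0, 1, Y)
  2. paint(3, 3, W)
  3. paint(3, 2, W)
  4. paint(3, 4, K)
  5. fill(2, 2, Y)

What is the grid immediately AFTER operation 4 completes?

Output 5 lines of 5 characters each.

After op 1 fill(0,1,Y) [23 cells changed]:
YYYYY
YYYYY
YYYYY
YYRYY
YYYRY
After op 2 paint(3,3,W):
YYYYY
YYYYY
YYYYY
YYRWY
YYYRY
After op 3 paint(3,2,W):
YYYYY
YYYYY
YYYYY
YYWWY
YYYRY
After op 4 paint(3,4,K):
YYYYY
YYYYY
YYYYY
YYWWK
YYYRY

Answer: YYYYY
YYYYY
YYYYY
YYWWK
YYYRY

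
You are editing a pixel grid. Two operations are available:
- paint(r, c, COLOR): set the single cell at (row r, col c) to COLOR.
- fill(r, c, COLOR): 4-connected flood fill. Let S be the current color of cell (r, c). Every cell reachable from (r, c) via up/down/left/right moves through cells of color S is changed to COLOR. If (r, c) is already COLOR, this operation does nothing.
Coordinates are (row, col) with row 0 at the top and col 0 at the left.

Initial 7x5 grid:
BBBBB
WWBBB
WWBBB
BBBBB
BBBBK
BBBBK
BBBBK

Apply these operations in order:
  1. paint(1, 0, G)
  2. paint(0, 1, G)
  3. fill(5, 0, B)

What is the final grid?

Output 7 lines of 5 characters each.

After op 1 paint(1,0,G):
BBBBB
GWBBB
WWBBB
BBBBB
BBBBK
BBBBK
BBBBK
After op 2 paint(0,1,G):
BGBBB
GWBBB
WWBBB
BBBBB
BBBBK
BBBBK
BBBBK
After op 3 fill(5,0,B) [0 cells changed]:
BGBBB
GWBBB
WWBBB
BBBBB
BBBBK
BBBBK
BBBBK

Answer: BGBBB
GWBBB
WWBBB
BBBBB
BBBBK
BBBBK
BBBBK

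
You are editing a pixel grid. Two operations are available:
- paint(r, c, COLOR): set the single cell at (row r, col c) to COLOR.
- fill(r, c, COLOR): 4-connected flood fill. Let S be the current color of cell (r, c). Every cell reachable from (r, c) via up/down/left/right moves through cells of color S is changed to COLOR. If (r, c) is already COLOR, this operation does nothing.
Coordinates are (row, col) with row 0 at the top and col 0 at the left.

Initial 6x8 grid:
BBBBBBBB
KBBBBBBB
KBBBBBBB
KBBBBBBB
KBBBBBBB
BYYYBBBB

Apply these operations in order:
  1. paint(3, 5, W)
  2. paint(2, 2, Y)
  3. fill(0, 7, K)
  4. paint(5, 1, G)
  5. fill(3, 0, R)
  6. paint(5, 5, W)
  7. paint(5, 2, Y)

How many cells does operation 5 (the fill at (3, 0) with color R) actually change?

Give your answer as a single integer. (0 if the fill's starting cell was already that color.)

Answer: 42

Derivation:
After op 1 paint(3,5,W):
BBBBBBBB
KBBBBBBB
KBBBBBBB
KBBBBWBB
KBBBBBBB
BYYYBBBB
After op 2 paint(2,2,Y):
BBBBBBBB
KBBBBBBB
KBYBBBBB
KBBBBWBB
KBBBBBBB
BYYYBBBB
After op 3 fill(0,7,K) [38 cells changed]:
KKKKKKKK
KKKKKKKK
KKYKKKKK
KKKKKWKK
KKKKKKKK
BYYYKKKK
After op 4 paint(5,1,G):
KKKKKKKK
KKKKKKKK
KKYKKKKK
KKKKKWKK
KKKKKKKK
BGYYKKKK
After op 5 fill(3,0,R) [42 cells changed]:
RRRRRRRR
RRRRRRRR
RRYRRRRR
RRRRRWRR
RRRRRRRR
BGYYRRRR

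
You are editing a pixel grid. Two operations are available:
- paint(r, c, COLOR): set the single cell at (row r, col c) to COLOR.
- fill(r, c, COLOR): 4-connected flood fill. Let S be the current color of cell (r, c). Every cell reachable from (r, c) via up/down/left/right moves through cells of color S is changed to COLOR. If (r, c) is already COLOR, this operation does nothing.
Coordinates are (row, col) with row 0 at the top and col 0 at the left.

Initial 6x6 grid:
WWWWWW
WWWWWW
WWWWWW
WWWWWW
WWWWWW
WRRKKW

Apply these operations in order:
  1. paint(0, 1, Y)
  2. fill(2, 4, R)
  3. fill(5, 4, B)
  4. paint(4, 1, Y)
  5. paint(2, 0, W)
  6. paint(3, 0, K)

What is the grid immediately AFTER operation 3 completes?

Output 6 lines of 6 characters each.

Answer: RYRRRR
RRRRRR
RRRRRR
RRRRRR
RRRRRR
RRRBBR

Derivation:
After op 1 paint(0,1,Y):
WYWWWW
WWWWWW
WWWWWW
WWWWWW
WWWWWW
WRRKKW
After op 2 fill(2,4,R) [31 cells changed]:
RYRRRR
RRRRRR
RRRRRR
RRRRRR
RRRRRR
RRRKKR
After op 3 fill(5,4,B) [2 cells changed]:
RYRRRR
RRRRRR
RRRRRR
RRRRRR
RRRRRR
RRRBBR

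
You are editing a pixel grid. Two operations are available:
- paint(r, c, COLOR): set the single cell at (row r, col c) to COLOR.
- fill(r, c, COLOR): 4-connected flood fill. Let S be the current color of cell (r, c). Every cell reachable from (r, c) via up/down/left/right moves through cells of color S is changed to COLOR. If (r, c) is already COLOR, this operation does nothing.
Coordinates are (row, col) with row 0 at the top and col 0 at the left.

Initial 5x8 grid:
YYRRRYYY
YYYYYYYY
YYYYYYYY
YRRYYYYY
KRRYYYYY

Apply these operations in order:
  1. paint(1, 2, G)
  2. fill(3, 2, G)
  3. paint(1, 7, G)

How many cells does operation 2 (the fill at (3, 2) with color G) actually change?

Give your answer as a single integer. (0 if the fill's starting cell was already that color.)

After op 1 paint(1,2,G):
YYRRRYYY
YYGYYYYY
YYYYYYYY
YRRYYYYY
KRRYYYYY
After op 2 fill(3,2,G) [4 cells changed]:
YYRRRYYY
YYGYYYYY
YYYYYYYY
YGGYYYYY
KGGYYYYY

Answer: 4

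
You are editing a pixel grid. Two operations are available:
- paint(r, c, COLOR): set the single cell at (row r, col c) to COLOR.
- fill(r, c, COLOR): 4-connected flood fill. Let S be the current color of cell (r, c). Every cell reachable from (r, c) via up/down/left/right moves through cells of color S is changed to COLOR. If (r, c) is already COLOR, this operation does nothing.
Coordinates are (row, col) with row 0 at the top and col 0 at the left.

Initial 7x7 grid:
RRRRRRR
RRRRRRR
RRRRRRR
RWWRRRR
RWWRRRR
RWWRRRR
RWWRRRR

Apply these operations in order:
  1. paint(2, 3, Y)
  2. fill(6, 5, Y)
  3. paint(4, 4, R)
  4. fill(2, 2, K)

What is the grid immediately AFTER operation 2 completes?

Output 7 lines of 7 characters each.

Answer: YYYYYYY
YYYYYYY
YYYYYYY
YWWYYYY
YWWYYYY
YWWYYYY
YWWYYYY

Derivation:
After op 1 paint(2,3,Y):
RRRRRRR
RRRRRRR
RRRYRRR
RWWRRRR
RWWRRRR
RWWRRRR
RWWRRRR
After op 2 fill(6,5,Y) [40 cells changed]:
YYYYYYY
YYYYYYY
YYYYYYY
YWWYYYY
YWWYYYY
YWWYYYY
YWWYYYY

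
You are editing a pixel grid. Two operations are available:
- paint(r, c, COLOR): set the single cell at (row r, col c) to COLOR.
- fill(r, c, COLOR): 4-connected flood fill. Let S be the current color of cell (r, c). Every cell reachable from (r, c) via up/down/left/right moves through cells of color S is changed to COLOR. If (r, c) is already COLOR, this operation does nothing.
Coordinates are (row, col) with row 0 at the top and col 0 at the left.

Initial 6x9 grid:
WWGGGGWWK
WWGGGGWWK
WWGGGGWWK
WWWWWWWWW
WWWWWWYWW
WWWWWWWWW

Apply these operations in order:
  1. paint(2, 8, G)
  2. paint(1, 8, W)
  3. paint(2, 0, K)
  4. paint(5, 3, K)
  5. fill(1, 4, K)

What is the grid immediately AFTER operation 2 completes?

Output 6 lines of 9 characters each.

After op 1 paint(2,8,G):
WWGGGGWWK
WWGGGGWWK
WWGGGGWWG
WWWWWWWWW
WWWWWWYWW
WWWWWWWWW
After op 2 paint(1,8,W):
WWGGGGWWK
WWGGGGWWW
WWGGGGWWG
WWWWWWWWW
WWWWWWYWW
WWWWWWWWW

Answer: WWGGGGWWK
WWGGGGWWW
WWGGGGWWG
WWWWWWWWW
WWWWWWYWW
WWWWWWWWW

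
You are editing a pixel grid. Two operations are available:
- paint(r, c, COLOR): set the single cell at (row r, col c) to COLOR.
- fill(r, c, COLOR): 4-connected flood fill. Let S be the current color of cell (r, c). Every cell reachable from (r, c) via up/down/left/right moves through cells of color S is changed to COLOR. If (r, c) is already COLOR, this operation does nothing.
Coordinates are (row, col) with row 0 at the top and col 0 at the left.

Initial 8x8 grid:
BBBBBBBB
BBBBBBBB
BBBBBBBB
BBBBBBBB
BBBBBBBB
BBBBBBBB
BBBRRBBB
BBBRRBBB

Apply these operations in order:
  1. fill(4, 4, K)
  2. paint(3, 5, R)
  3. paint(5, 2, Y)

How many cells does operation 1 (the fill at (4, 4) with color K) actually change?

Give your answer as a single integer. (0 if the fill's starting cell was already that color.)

After op 1 fill(4,4,K) [60 cells changed]:
KKKKKKKK
KKKKKKKK
KKKKKKKK
KKKKKKKK
KKKKKKKK
KKKKKKKK
KKKRRKKK
KKKRRKKK

Answer: 60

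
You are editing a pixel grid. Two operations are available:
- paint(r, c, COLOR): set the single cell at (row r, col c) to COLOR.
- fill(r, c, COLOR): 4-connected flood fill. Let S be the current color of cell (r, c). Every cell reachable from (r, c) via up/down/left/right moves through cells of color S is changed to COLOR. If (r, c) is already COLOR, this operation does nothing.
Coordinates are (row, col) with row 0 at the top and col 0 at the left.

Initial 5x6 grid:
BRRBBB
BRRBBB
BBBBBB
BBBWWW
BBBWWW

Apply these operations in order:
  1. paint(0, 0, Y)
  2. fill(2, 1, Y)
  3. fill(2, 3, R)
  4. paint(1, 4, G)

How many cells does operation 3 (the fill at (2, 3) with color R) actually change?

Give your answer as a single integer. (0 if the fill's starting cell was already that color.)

After op 1 paint(0,0,Y):
YRRBBB
BRRBBB
BBBBBB
BBBWWW
BBBWWW
After op 2 fill(2,1,Y) [19 cells changed]:
YRRYYY
YRRYYY
YYYYYY
YYYWWW
YYYWWW
After op 3 fill(2,3,R) [20 cells changed]:
RRRRRR
RRRRRR
RRRRRR
RRRWWW
RRRWWW

Answer: 20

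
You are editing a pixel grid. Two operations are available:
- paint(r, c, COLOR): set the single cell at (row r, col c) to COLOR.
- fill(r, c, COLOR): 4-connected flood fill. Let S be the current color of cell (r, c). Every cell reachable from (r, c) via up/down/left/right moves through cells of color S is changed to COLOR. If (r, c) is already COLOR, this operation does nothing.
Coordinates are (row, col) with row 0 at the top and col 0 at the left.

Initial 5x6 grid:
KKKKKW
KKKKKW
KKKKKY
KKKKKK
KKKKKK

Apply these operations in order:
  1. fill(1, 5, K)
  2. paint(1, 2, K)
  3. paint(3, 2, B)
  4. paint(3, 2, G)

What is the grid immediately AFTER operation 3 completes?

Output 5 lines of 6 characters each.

After op 1 fill(1,5,K) [2 cells changed]:
KKKKKK
KKKKKK
KKKKKY
KKKKKK
KKKKKK
After op 2 paint(1,2,K):
KKKKKK
KKKKKK
KKKKKY
KKKKKK
KKKKKK
After op 3 paint(3,2,B):
KKKKKK
KKKKKK
KKKKKY
KKBKKK
KKKKKK

Answer: KKKKKK
KKKKKK
KKKKKY
KKBKKK
KKKKKK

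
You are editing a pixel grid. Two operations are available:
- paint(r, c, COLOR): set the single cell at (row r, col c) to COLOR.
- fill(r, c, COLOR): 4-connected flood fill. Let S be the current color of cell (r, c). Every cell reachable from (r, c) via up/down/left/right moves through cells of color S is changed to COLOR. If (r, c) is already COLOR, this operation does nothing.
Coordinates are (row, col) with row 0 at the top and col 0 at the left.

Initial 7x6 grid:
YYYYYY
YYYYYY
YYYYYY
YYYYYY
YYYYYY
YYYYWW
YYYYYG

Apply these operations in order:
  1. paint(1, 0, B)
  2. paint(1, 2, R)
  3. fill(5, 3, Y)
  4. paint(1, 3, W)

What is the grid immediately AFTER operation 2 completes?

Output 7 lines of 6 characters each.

After op 1 paint(1,0,B):
YYYYYY
BYYYYY
YYYYYY
YYYYYY
YYYYYY
YYYYWW
YYYYYG
After op 2 paint(1,2,R):
YYYYYY
BYRYYY
YYYYYY
YYYYYY
YYYYYY
YYYYWW
YYYYYG

Answer: YYYYYY
BYRYYY
YYYYYY
YYYYYY
YYYYYY
YYYYWW
YYYYYG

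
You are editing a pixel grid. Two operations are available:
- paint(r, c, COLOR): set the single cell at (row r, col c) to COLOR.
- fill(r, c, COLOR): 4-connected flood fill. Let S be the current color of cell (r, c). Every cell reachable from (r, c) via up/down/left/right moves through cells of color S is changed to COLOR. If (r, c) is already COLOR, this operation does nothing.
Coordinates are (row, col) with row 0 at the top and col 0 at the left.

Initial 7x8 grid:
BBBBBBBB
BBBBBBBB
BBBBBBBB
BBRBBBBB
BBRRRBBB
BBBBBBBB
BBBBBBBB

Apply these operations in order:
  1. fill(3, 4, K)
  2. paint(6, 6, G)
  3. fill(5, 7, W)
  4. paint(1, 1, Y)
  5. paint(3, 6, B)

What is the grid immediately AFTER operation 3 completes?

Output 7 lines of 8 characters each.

Answer: WWWWWWWW
WWWWWWWW
WWWWWWWW
WWRWWWWW
WWRRRWWW
WWWWWWWW
WWWWWWGW

Derivation:
After op 1 fill(3,4,K) [52 cells changed]:
KKKKKKKK
KKKKKKKK
KKKKKKKK
KKRKKKKK
KKRRRKKK
KKKKKKKK
KKKKKKKK
After op 2 paint(6,6,G):
KKKKKKKK
KKKKKKKK
KKKKKKKK
KKRKKKKK
KKRRRKKK
KKKKKKKK
KKKKKKGK
After op 3 fill(5,7,W) [51 cells changed]:
WWWWWWWW
WWWWWWWW
WWWWWWWW
WWRWWWWW
WWRRRWWW
WWWWWWWW
WWWWWWGW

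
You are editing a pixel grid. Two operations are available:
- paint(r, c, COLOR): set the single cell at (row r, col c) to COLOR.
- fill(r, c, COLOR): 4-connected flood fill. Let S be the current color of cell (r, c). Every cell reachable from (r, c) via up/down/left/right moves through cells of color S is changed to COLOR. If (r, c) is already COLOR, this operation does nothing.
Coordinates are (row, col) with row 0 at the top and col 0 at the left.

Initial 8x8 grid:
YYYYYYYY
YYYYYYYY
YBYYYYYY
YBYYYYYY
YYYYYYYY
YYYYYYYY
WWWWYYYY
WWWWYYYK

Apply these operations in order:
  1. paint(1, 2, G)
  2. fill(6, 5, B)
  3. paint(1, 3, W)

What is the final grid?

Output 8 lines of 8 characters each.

After op 1 paint(1,2,G):
YYYYYYYY
YYGYYYYY
YBYYYYYY
YBYYYYYY
YYYYYYYY
YYYYYYYY
WWWWYYYY
WWWWYYYK
After op 2 fill(6,5,B) [52 cells changed]:
BBBBBBBB
BBGBBBBB
BBBBBBBB
BBBBBBBB
BBBBBBBB
BBBBBBBB
WWWWBBBB
WWWWBBBK
After op 3 paint(1,3,W):
BBBBBBBB
BBGWBBBB
BBBBBBBB
BBBBBBBB
BBBBBBBB
BBBBBBBB
WWWWBBBB
WWWWBBBK

Answer: BBBBBBBB
BBGWBBBB
BBBBBBBB
BBBBBBBB
BBBBBBBB
BBBBBBBB
WWWWBBBB
WWWWBBBK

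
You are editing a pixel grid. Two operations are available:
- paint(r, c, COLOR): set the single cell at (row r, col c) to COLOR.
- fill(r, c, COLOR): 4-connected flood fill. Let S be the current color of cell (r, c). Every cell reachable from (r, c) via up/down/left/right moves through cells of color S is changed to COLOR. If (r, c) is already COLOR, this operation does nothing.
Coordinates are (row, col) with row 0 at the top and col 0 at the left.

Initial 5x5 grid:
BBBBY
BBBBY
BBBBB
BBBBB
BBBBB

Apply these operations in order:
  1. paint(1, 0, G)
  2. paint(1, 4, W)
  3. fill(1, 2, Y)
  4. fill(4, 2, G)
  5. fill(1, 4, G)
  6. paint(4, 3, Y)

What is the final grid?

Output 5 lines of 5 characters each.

After op 1 paint(1,0,G):
BBBBY
GBBBY
BBBBB
BBBBB
BBBBB
After op 2 paint(1,4,W):
BBBBY
GBBBW
BBBBB
BBBBB
BBBBB
After op 3 fill(1,2,Y) [22 cells changed]:
YYYYY
GYYYW
YYYYY
YYYYY
YYYYY
After op 4 fill(4,2,G) [23 cells changed]:
GGGGG
GGGGW
GGGGG
GGGGG
GGGGG
After op 5 fill(1,4,G) [1 cells changed]:
GGGGG
GGGGG
GGGGG
GGGGG
GGGGG
After op 6 paint(4,3,Y):
GGGGG
GGGGG
GGGGG
GGGGG
GGGYG

Answer: GGGGG
GGGGG
GGGGG
GGGGG
GGGYG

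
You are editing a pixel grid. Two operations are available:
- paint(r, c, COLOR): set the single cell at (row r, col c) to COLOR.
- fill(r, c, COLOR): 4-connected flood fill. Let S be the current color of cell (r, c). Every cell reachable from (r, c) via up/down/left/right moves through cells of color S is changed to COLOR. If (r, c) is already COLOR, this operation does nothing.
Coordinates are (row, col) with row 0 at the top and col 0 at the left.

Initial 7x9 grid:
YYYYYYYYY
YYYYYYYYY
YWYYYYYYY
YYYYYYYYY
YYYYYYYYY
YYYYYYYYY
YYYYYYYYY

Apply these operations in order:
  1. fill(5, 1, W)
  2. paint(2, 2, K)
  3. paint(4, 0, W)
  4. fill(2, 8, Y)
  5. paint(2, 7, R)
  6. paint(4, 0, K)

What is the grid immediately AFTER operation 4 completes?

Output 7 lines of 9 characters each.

Answer: YYYYYYYYY
YYYYYYYYY
YYKYYYYYY
YYYYYYYYY
YYYYYYYYY
YYYYYYYYY
YYYYYYYYY

Derivation:
After op 1 fill(5,1,W) [62 cells changed]:
WWWWWWWWW
WWWWWWWWW
WWWWWWWWW
WWWWWWWWW
WWWWWWWWW
WWWWWWWWW
WWWWWWWWW
After op 2 paint(2,2,K):
WWWWWWWWW
WWWWWWWWW
WWKWWWWWW
WWWWWWWWW
WWWWWWWWW
WWWWWWWWW
WWWWWWWWW
After op 3 paint(4,0,W):
WWWWWWWWW
WWWWWWWWW
WWKWWWWWW
WWWWWWWWW
WWWWWWWWW
WWWWWWWWW
WWWWWWWWW
After op 4 fill(2,8,Y) [62 cells changed]:
YYYYYYYYY
YYYYYYYYY
YYKYYYYYY
YYYYYYYYY
YYYYYYYYY
YYYYYYYYY
YYYYYYYYY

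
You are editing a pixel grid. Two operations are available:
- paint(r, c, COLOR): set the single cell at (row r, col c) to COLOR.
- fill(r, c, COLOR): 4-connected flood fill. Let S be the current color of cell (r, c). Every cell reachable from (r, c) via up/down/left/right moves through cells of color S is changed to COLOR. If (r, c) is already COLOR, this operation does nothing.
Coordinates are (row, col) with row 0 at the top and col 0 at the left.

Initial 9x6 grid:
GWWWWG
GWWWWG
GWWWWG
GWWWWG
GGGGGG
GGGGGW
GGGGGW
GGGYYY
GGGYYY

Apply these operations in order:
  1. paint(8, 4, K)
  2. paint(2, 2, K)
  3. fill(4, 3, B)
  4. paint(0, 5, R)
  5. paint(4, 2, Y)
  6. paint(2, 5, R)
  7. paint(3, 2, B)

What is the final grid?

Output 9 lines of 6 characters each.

Answer: BWWWWR
BWWWWB
BWKWWR
BWBWWB
BBYBBB
BBBBBW
BBBBBW
BBBYYY
BBBYKY

Derivation:
After op 1 paint(8,4,K):
GWWWWG
GWWWWG
GWWWWG
GWWWWG
GGGGGG
GGGGGW
GGGGGW
GGGYYY
GGGYKY
After op 2 paint(2,2,K):
GWWWWG
GWWWWG
GWKWWG
GWWWWG
GGGGGG
GGGGGW
GGGGGW
GGGYYY
GGGYKY
After op 3 fill(4,3,B) [30 cells changed]:
BWWWWB
BWWWWB
BWKWWB
BWWWWB
BBBBBB
BBBBBW
BBBBBW
BBBYYY
BBBYKY
After op 4 paint(0,5,R):
BWWWWR
BWWWWB
BWKWWB
BWWWWB
BBBBBB
BBBBBW
BBBBBW
BBBYYY
BBBYKY
After op 5 paint(4,2,Y):
BWWWWR
BWWWWB
BWKWWB
BWWWWB
BBYBBB
BBBBBW
BBBBBW
BBBYYY
BBBYKY
After op 6 paint(2,5,R):
BWWWWR
BWWWWB
BWKWWR
BWWWWB
BBYBBB
BBBBBW
BBBBBW
BBBYYY
BBBYKY
After op 7 paint(3,2,B):
BWWWWR
BWWWWB
BWKWWR
BWBWWB
BBYBBB
BBBBBW
BBBBBW
BBBYYY
BBBYKY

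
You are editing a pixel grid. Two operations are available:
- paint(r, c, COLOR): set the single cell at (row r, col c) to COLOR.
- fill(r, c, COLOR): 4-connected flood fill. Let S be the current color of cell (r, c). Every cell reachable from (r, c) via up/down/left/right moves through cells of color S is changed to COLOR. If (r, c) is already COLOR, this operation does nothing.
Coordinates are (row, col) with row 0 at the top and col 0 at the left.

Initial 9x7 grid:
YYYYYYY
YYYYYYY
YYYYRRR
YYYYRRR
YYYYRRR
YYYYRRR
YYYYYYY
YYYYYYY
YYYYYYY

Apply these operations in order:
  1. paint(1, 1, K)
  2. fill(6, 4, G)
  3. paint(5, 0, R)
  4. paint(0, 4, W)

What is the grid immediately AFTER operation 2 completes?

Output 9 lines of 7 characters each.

After op 1 paint(1,1,K):
YYYYYYY
YKYYYYY
YYYYRRR
YYYYRRR
YYYYRRR
YYYYRRR
YYYYYYY
YYYYYYY
YYYYYYY
After op 2 fill(6,4,G) [50 cells changed]:
GGGGGGG
GKGGGGG
GGGGRRR
GGGGRRR
GGGGRRR
GGGGRRR
GGGGGGG
GGGGGGG
GGGGGGG

Answer: GGGGGGG
GKGGGGG
GGGGRRR
GGGGRRR
GGGGRRR
GGGGRRR
GGGGGGG
GGGGGGG
GGGGGGG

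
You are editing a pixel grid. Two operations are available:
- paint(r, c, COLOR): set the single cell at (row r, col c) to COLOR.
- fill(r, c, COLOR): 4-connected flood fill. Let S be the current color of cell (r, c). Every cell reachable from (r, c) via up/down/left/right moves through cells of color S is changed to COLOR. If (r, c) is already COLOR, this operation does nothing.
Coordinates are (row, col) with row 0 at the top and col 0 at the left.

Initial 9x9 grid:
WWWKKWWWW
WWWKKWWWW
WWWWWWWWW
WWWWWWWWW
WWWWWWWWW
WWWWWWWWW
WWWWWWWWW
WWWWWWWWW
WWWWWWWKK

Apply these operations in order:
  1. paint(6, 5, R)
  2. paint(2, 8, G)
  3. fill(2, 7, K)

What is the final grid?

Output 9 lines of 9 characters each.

After op 1 paint(6,5,R):
WWWKKWWWW
WWWKKWWWW
WWWWWWWWW
WWWWWWWWW
WWWWWWWWW
WWWWWWWWW
WWWWWRWWW
WWWWWWWWW
WWWWWWWKK
After op 2 paint(2,8,G):
WWWKKWWWW
WWWKKWWWW
WWWWWWWWG
WWWWWWWWW
WWWWWWWWW
WWWWWWWWW
WWWWWRWWW
WWWWWWWWW
WWWWWWWKK
After op 3 fill(2,7,K) [73 cells changed]:
KKKKKKKKK
KKKKKKKKK
KKKKKKKKG
KKKKKKKKK
KKKKKKKKK
KKKKKKKKK
KKKKKRKKK
KKKKKKKKK
KKKKKKKKK

Answer: KKKKKKKKK
KKKKKKKKK
KKKKKKKKG
KKKKKKKKK
KKKKKKKKK
KKKKKKKKK
KKKKKRKKK
KKKKKKKKK
KKKKKKKKK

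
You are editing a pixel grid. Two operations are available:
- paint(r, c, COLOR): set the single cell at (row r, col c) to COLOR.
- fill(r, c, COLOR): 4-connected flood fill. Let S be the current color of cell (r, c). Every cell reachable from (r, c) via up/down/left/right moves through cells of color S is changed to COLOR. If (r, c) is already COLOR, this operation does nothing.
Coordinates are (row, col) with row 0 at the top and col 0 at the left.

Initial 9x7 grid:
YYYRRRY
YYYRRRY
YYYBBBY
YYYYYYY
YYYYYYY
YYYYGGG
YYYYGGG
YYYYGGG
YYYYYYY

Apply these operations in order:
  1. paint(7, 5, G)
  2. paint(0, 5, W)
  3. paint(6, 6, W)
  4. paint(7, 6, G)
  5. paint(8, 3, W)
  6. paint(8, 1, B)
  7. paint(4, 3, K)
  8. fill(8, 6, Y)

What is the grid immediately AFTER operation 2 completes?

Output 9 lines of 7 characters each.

After op 1 paint(7,5,G):
YYYRRRY
YYYRRRY
YYYBBBY
YYYYYYY
YYYYYYY
YYYYGGG
YYYYGGG
YYYYGGG
YYYYYYY
After op 2 paint(0,5,W):
YYYRRWY
YYYRRRY
YYYBBBY
YYYYYYY
YYYYYYY
YYYYGGG
YYYYGGG
YYYYGGG
YYYYYYY

Answer: YYYRRWY
YYYRRRY
YYYBBBY
YYYYYYY
YYYYYYY
YYYYGGG
YYYYGGG
YYYYGGG
YYYYYYY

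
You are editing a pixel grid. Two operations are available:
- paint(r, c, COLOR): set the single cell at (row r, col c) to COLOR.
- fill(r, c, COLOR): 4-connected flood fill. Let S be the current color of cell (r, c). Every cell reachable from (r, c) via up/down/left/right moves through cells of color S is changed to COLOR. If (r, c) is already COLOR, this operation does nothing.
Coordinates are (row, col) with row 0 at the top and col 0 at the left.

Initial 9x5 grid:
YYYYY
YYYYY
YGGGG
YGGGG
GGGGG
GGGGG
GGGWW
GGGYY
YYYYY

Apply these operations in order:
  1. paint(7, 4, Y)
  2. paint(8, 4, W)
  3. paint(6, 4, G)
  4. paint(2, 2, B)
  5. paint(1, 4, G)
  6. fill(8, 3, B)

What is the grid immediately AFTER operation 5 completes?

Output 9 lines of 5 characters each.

After op 1 paint(7,4,Y):
YYYYY
YYYYY
YGGGG
YGGGG
GGGGG
GGGGG
GGGWW
GGGYY
YYYYY
After op 2 paint(8,4,W):
YYYYY
YYYYY
YGGGG
YGGGG
GGGGG
GGGGG
GGGWW
GGGYY
YYYYW
After op 3 paint(6,4,G):
YYYYY
YYYYY
YGGGG
YGGGG
GGGGG
GGGGG
GGGWG
GGGYY
YYYYW
After op 4 paint(2,2,B):
YYYYY
YYYYY
YGBGG
YGGGG
GGGGG
GGGGG
GGGWG
GGGYY
YYYYW
After op 5 paint(1,4,G):
YYYYY
YYYYG
YGBGG
YGGGG
GGGGG
GGGGG
GGGWG
GGGYY
YYYYW

Answer: YYYYY
YYYYG
YGBGG
YGGGG
GGGGG
GGGGG
GGGWG
GGGYY
YYYYW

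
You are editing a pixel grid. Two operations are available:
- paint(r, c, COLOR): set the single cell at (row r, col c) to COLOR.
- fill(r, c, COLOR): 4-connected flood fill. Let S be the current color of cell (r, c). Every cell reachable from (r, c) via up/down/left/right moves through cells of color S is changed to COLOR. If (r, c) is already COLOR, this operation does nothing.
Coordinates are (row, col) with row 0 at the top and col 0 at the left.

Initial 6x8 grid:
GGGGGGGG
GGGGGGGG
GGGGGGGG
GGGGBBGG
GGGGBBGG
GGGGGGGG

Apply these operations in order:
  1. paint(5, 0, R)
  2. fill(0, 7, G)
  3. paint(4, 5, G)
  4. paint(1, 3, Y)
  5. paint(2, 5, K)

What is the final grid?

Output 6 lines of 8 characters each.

After op 1 paint(5,0,R):
GGGGGGGG
GGGGGGGG
GGGGGGGG
GGGGBBGG
GGGGBBGG
RGGGGGGG
After op 2 fill(0,7,G) [0 cells changed]:
GGGGGGGG
GGGGGGGG
GGGGGGGG
GGGGBBGG
GGGGBBGG
RGGGGGGG
After op 3 paint(4,5,G):
GGGGGGGG
GGGGGGGG
GGGGGGGG
GGGGBBGG
GGGGBGGG
RGGGGGGG
After op 4 paint(1,3,Y):
GGGGGGGG
GGGYGGGG
GGGGGGGG
GGGGBBGG
GGGGBGGG
RGGGGGGG
After op 5 paint(2,5,K):
GGGGGGGG
GGGYGGGG
GGGGGKGG
GGGGBBGG
GGGGBGGG
RGGGGGGG

Answer: GGGGGGGG
GGGYGGGG
GGGGGKGG
GGGGBBGG
GGGGBGGG
RGGGGGGG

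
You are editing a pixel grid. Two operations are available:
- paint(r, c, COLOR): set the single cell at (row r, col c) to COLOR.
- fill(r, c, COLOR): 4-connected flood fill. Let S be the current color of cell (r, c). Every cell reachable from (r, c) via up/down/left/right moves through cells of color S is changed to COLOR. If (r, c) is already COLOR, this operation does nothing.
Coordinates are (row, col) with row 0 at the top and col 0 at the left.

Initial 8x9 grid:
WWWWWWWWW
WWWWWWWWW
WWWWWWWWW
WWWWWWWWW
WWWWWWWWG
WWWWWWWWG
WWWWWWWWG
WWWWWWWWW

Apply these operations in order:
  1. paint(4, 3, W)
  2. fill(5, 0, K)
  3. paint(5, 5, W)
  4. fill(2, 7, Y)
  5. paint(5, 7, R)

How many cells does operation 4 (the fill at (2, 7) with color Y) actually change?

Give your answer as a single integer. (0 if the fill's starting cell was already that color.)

After op 1 paint(4,3,W):
WWWWWWWWW
WWWWWWWWW
WWWWWWWWW
WWWWWWWWW
WWWWWWWWG
WWWWWWWWG
WWWWWWWWG
WWWWWWWWW
After op 2 fill(5,0,K) [69 cells changed]:
KKKKKKKKK
KKKKKKKKK
KKKKKKKKK
KKKKKKKKK
KKKKKKKKG
KKKKKKKKG
KKKKKKKKG
KKKKKKKKK
After op 3 paint(5,5,W):
KKKKKKKKK
KKKKKKKKK
KKKKKKKKK
KKKKKKKKK
KKKKKKKKG
KKKKKWKKG
KKKKKKKKG
KKKKKKKKK
After op 4 fill(2,7,Y) [68 cells changed]:
YYYYYYYYY
YYYYYYYYY
YYYYYYYYY
YYYYYYYYY
YYYYYYYYG
YYYYYWYYG
YYYYYYYYG
YYYYYYYYY

Answer: 68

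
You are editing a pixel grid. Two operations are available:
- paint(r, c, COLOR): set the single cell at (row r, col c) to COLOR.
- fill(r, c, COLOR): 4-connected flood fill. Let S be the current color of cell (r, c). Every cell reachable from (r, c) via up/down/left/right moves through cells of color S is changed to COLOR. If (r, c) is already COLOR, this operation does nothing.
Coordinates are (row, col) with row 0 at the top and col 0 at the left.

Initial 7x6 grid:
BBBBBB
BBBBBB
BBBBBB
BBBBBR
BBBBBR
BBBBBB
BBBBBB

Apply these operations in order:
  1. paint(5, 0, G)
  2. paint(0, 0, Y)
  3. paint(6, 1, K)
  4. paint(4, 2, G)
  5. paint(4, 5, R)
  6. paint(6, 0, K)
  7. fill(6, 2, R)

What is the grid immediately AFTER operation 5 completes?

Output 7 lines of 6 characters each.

Answer: YBBBBB
BBBBBB
BBBBBB
BBBBBR
BBGBBR
GBBBBB
BKBBBB

Derivation:
After op 1 paint(5,0,G):
BBBBBB
BBBBBB
BBBBBB
BBBBBR
BBBBBR
GBBBBB
BBBBBB
After op 2 paint(0,0,Y):
YBBBBB
BBBBBB
BBBBBB
BBBBBR
BBBBBR
GBBBBB
BBBBBB
After op 3 paint(6,1,K):
YBBBBB
BBBBBB
BBBBBB
BBBBBR
BBBBBR
GBBBBB
BKBBBB
After op 4 paint(4,2,G):
YBBBBB
BBBBBB
BBBBBB
BBBBBR
BBGBBR
GBBBBB
BKBBBB
After op 5 paint(4,5,R):
YBBBBB
BBBBBB
BBBBBB
BBBBBR
BBGBBR
GBBBBB
BKBBBB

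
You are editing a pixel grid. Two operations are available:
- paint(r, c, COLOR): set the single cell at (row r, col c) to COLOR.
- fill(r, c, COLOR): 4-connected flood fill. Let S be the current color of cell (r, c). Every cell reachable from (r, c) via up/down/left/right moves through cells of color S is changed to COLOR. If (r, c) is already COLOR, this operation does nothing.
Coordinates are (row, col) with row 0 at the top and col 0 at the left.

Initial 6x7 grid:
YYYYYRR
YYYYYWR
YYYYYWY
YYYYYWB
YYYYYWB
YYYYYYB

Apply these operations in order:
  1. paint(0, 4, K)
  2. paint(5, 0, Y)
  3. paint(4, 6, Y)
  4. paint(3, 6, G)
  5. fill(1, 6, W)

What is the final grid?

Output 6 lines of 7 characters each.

Answer: YYYYKWW
YYYYYWW
YYYYYWY
YYYYYWG
YYYYYWY
YYYYYYB

Derivation:
After op 1 paint(0,4,K):
YYYYKRR
YYYYYWR
YYYYYWY
YYYYYWB
YYYYYWB
YYYYYYB
After op 2 paint(5,0,Y):
YYYYKRR
YYYYYWR
YYYYYWY
YYYYYWB
YYYYYWB
YYYYYYB
After op 3 paint(4,6,Y):
YYYYKRR
YYYYYWR
YYYYYWY
YYYYYWB
YYYYYWY
YYYYYYB
After op 4 paint(3,6,G):
YYYYKRR
YYYYYWR
YYYYYWY
YYYYYWG
YYYYYWY
YYYYYYB
After op 5 fill(1,6,W) [3 cells changed]:
YYYYKWW
YYYYYWW
YYYYYWY
YYYYYWG
YYYYYWY
YYYYYYB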